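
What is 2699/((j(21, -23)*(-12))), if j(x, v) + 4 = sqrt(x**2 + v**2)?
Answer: -2699/2862 - 2699*sqrt(970)/11448 ≈ -8.2858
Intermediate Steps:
j(x, v) = -4 + sqrt(v**2 + x**2) (j(x, v) = -4 + sqrt(x**2 + v**2) = -4 + sqrt(v**2 + x**2))
2699/((j(21, -23)*(-12))) = 2699/(((-4 + sqrt((-23)**2 + 21**2))*(-12))) = 2699/(((-4 + sqrt(529 + 441))*(-12))) = 2699/(((-4 + sqrt(970))*(-12))) = 2699/(48 - 12*sqrt(970))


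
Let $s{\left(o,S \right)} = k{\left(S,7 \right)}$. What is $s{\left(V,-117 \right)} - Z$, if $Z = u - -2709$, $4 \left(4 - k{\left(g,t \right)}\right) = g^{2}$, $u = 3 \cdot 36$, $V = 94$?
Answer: $- \frac{24941}{4} \approx -6235.3$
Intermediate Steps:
$u = 108$
$k{\left(g,t \right)} = 4 - \frac{g^{2}}{4}$
$s{\left(o,S \right)} = 4 - \frac{S^{2}}{4}$
$Z = 2817$ ($Z = 108 - -2709 = 108 + 2709 = 2817$)
$s{\left(V,-117 \right)} - Z = \left(4 - \frac{\left(-117\right)^{2}}{4}\right) - 2817 = \left(4 - \frac{13689}{4}\right) - 2817 = - \frac{13673}{4} - 2817 = - \frac{24941}{4}$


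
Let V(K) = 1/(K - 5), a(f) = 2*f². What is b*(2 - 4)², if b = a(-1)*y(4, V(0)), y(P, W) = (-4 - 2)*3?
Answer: -144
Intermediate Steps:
V(K) = 1/(-5 + K)
y(P, W) = -18 (y(P, W) = -6*3 = -18)
b = -36 (b = (2*(-1)²)*(-18) = (2*1)*(-18) = 2*(-18) = -36)
b*(2 - 4)² = -36*(2 - 4)² = -36*(-2)² = -36*4 = -144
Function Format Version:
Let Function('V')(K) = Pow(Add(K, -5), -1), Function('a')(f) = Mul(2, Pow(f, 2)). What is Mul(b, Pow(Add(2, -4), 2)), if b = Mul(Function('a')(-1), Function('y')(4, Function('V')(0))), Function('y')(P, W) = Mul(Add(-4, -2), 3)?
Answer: -144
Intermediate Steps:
Function('V')(K) = Pow(Add(-5, K), -1)
Function('y')(P, W) = -18 (Function('y')(P, W) = Mul(-6, 3) = -18)
b = -36 (b = Mul(Mul(2, Pow(-1, 2)), -18) = Mul(Mul(2, 1), -18) = Mul(2, -18) = -36)
Mul(b, Pow(Add(2, -4), 2)) = Mul(-36, Pow(Add(2, -4), 2)) = Mul(-36, Pow(-2, 2)) = Mul(-36, 4) = -144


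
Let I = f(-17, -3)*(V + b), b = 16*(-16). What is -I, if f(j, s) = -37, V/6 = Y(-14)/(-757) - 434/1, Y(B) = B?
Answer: -80102632/757 ≈ -1.0582e+5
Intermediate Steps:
b = -256
V = -1971144/757 (V = 6*(-14/(-757) - 434/1) = 6*(-14*(-1/757) - 434*1) = 6*(14/757 - 434) = 6*(-328524/757) = -1971144/757 ≈ -2603.9)
I = 80102632/757 (I = -37*(-1971144/757 - 256) = -37*(-2164936/757) = 80102632/757 ≈ 1.0582e+5)
-I = -1*80102632/757 = -80102632/757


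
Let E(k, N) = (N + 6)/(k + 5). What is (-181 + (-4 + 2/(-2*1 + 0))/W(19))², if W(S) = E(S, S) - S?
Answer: 6067007881/185761 ≈ 32660.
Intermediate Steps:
E(k, N) = (6 + N)/(5 + k)
W(S) = -S + (6 + S)/(5 + S) (W(S) = (6 + S)/(5 + S) - S = -S + (6 + S)/(5 + S))
(-181 + (-4 + 2/(-2*1 + 0))/W(19))² = (-181 + (-4 + 2/(-2*1 + 0))/(((6 + 19 - 1*19*(5 + 19))/(5 + 19))))² = (-181 + (-4 + 2/(-2 + 0))/(((6 + 19 - 1*19*24)/24)))² = (-181 + (-4 + 2/(-2))/(((6 + 19 - 456)/24)))² = (-181 + (-4 - ½*2)/(((1/24)*(-431))))² = (-181 + (-4 - 1)/(-431/24))² = (-181 - 5*(-24/431))² = (-181 + 120/431)² = (-77891/431)² = 6067007881/185761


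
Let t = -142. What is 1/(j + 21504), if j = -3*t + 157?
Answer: 1/22087 ≈ 4.5275e-5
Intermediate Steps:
j = 583 (j = -3*(-142) + 157 = 426 + 157 = 583)
1/(j + 21504) = 1/(583 + 21504) = 1/22087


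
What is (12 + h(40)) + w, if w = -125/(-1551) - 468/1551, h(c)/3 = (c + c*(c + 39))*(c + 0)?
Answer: 595602269/1551 ≈ 3.8401e+5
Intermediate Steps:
h(c) = 3*c*(c + c*(39 + c)) (h(c) = 3*((c + c*(c + 39))*(c + 0)) = 3*((c + c*(39 + c))*c) = 3*(c*(c + c*(39 + c))) = 3*c*(c + c*(39 + c)))
w = -343/1551 (w = -125*(-1/1551) - 468*1/1551 = 125/1551 - 156/517 = -343/1551 ≈ -0.22115)
(12 + h(40)) + w = (12 + 3*40**2*(40 + 40)) - 343/1551 = (12 + 3*1600*80) - 343/1551 = (12 + 384000) - 343/1551 = 384012 - 343/1551 = 595602269/1551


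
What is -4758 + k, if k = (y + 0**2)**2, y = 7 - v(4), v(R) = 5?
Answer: -4754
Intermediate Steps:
y = 2 (y = 7 - 1*5 = 7 - 5 = 2)
k = 4 (k = (2 + 0**2)**2 = (2 + 0)**2 = 2**2 = 4)
-4758 + k = -4758 + 4 = -4754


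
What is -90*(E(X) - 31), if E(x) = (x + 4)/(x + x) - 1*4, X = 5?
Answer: 3069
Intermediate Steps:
E(x) = -4 + (4 + x)/(2*x) (E(x) = (4 + x)/((2*x)) - 4 = (4 + x)*(1/(2*x)) - 4 = (4 + x)/(2*x) - 4 = -4 + (4 + x)/(2*x))
-90*(E(X) - 31) = -90*((-7/2 + 2/5) - 31) = -90*((-7/2 + 2*(⅕)) - 31) = -90*((-7/2 + ⅖) - 31) = -90*(-31/10 - 31) = -90*(-341/10) = 3069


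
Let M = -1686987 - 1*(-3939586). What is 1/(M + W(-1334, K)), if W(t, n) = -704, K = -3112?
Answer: 1/2251895 ≈ 4.4407e-7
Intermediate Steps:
M = 2252599 (M = -1686987 + 3939586 = 2252599)
1/(M + W(-1334, K)) = 1/(2252599 - 704) = 1/2251895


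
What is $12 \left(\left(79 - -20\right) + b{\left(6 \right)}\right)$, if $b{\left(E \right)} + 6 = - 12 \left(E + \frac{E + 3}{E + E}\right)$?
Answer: $144$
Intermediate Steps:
$b{\left(E \right)} = -6 - 12 E - \frac{6 \left(3 + E\right)}{E}$ ($b{\left(E \right)} = -6 - 12 \left(E + \frac{E + 3}{E + E}\right) = -6 - 12 \left(E + \frac{3 + E}{2 E}\right) = -6 - \left(12 E + \frac{6 \left(3 + E\right)}{E}\right) = -6 - 12 E - \frac{6 \left(3 + E\right)}{E}$)
$12 \left(\left(79 - -20\right) + b{\left(6 \right)}\right) = 12 \left(\left(79 - -20\right) - \left(84 + 3\right)\right) = 12 \left(\left(79 + 20\right) - 87\right) = 12 \left(99 - 87\right) = 12 \cdot 12 = 144$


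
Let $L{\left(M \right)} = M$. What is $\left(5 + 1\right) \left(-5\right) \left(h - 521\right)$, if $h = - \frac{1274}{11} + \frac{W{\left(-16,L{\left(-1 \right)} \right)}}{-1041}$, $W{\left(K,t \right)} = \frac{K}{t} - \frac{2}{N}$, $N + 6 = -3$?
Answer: $\frac{656314510}{34353} \approx 19105.0$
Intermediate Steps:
$N = -9$ ($N = -6 - 3 = -9$)
$W{\left(K,t \right)} = \frac{2}{9} + \frac{K}{t}$ ($W{\left(K,t \right)} = \frac{K}{t} - \frac{2}{-9} = \frac{K}{t} - - \frac{2}{9} = \frac{K}{t} + \frac{2}{9} = \frac{2}{9} + \frac{K}{t}$)
$h = - \frac{11937712}{103059}$ ($h = - \frac{1274}{11} + \frac{\frac{2}{9} - \frac{16}{-1}}{-1041} = \left(-1274\right) \frac{1}{11} + \left(\frac{2}{9} - -16\right) \left(- \frac{1}{1041}\right) = - \frac{1274}{11} + \left(\frac{2}{9} + 16\right) \left(- \frac{1}{1041}\right) = - \frac{1274}{11} + \frac{146}{9} \left(- \frac{1}{1041}\right) = - \frac{1274}{11} - \frac{146}{9369} = - \frac{11937712}{103059} \approx -115.83$)
$\left(5 + 1\right) \left(-5\right) \left(h - 521\right) = \left(5 + 1\right) \left(-5\right) \left(- \frac{11937712}{103059} - 521\right) = 6 \left(-5\right) \left(- \frac{11937712}{103059} - 521\right) = \left(-30\right) \left(- \frac{65631451}{103059}\right) = \frac{656314510}{34353}$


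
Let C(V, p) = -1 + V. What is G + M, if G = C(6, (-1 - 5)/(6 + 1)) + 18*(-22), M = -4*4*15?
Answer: -631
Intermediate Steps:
M = -240 (M = -16*15 = -240)
G = -391 (G = (-1 + 6) + 18*(-22) = 5 - 396 = -391)
G + M = -391 - 240 = -631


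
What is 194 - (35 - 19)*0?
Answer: 194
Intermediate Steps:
194 - (35 - 19)*0 = 194 - 16*0 = 194 - 1*0 = 194 + 0 = 194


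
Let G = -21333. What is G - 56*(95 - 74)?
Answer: -22509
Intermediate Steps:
G - 56*(95 - 74) = -21333 - 56*(95 - 74) = -21333 - 56*21 = -21333 - 1176 = -22509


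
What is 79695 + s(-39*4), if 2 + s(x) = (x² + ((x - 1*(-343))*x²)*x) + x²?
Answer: -709801427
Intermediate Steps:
s(x) = -2 + 2*x² + x³*(343 + x) (s(x) = -2 + ((x² + ((x - 1*(-343))*x²)*x) + x²) = -2 + ((x² + ((x + 343)*x²)*x) + x²) = -2 + ((x² + ((343 + x)*x²)*x) + x²) = -2 + ((x² + (x²*(343 + x))*x) + x²) = -2 + ((x² + x³*(343 + x)) + x²) = -2 + (2*x² + x³*(343 + x)) = -2 + 2*x² + x³*(343 + x))
79695 + s(-39*4) = 79695 + (-2 + (-39*4)⁴ + 2*(-39*4)² + 343*(-39*4)³) = 79695 + (-2 + (-156)⁴ + 2*(-156)² + 343*(-156)³) = 79695 + (-2 + 592240896 + 2*24336 + 343*(-3796416)) = 79695 + (-2 + 592240896 + 48672 - 1302170688) = 79695 - 709881122 = -709801427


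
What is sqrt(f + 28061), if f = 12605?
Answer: sqrt(40666) ≈ 201.66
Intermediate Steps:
sqrt(f + 28061) = sqrt(12605 + 28061) = sqrt(40666)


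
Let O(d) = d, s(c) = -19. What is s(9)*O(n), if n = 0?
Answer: 0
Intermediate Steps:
s(9)*O(n) = -19*0 = 0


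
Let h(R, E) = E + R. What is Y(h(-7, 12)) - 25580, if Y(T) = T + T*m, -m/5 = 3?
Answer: -25650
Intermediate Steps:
m = -15 (m = -5*3 = -15)
Y(T) = -14*T (Y(T) = T + T*(-15) = T - 15*T = -14*T)
Y(h(-7, 12)) - 25580 = -14*(12 - 7) - 25580 = -14*5 - 25580 = -70 - 25580 = -25650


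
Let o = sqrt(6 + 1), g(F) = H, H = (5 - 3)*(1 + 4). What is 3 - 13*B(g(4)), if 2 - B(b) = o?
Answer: -23 + 13*sqrt(7) ≈ 11.395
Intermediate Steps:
H = 10 (H = 2*5 = 10)
g(F) = 10
o = sqrt(7) ≈ 2.6458
B(b) = 2 - sqrt(7)
3 - 13*B(g(4)) = 3 - 13*(2 - sqrt(7)) = 3 + (-26 + 13*sqrt(7)) = -23 + 13*sqrt(7)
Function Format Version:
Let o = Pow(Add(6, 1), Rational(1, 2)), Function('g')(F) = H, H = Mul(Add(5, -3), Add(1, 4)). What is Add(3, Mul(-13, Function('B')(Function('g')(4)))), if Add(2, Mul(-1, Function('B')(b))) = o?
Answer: Add(-23, Mul(13, Pow(7, Rational(1, 2)))) ≈ 11.395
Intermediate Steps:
H = 10 (H = Mul(2, 5) = 10)
Function('g')(F) = 10
o = Pow(7, Rational(1, 2)) ≈ 2.6458
Function('B')(b) = Add(2, Mul(-1, Pow(7, Rational(1, 2))))
Add(3, Mul(-13, Function('B')(Function('g')(4)))) = Add(3, Mul(-13, Add(2, Mul(-1, Pow(7, Rational(1, 2)))))) = Add(3, Add(-26, Mul(13, Pow(7, Rational(1, 2))))) = Add(-23, Mul(13, Pow(7, Rational(1, 2))))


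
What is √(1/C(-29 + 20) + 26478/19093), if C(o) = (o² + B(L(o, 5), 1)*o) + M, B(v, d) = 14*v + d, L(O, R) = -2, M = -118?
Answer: √21528380235638/3933158 ≈ 1.1797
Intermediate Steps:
B(v, d) = d + 14*v
C(o) = -118 + o² - 27*o (C(o) = (o² + (1 + 14*(-2))*o) - 118 = (o² + (1 - 28)*o) - 118 = (o² - 27*o) - 118 = -118 + o² - 27*o)
√(1/C(-29 + 20) + 26478/19093) = √(1/(-118 + (-29 + 20)² - 27*(-29 + 20)) + 26478/19093) = √(1/(-118 + (-9)² - 27*(-9)) + 26478*(1/19093)) = √(1/(-118 + 81 + 243) + 26478/19093) = √(1/206 + 26478/19093) = √(5473561/3933158) = √21528380235638/3933158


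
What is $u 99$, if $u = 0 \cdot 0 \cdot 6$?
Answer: $0$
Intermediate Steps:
$u = 0$ ($u = 0 \cdot 6 = 0$)
$u 99 = 0 \cdot 99 = 0$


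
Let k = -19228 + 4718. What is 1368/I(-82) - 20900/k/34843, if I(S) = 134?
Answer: 34581260042/3387331931 ≈ 10.209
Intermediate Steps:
k = -14510
1368/I(-82) - 20900/k/34843 = 1368/134 - 20900/(-14510)/34843 = 1368*(1/134) - 20900*(-1/14510)*(1/34843) = 684/67 + (2090/1451)*(1/34843) = 684/67 + 2090/50557193 = 34581260042/3387331931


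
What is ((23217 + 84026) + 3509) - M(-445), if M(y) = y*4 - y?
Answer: 112087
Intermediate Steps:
M(y) = 3*y (M(y) = 4*y - y = 3*y)
((23217 + 84026) + 3509) - M(-445) = ((23217 + 84026) + 3509) - 3*(-445) = (107243 + 3509) - 1*(-1335) = 110752 + 1335 = 112087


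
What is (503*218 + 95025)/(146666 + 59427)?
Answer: 204679/206093 ≈ 0.99314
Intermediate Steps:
(503*218 + 95025)/(146666 + 59427) = (109654 + 95025)/206093 = 204679*(1/206093) = 204679/206093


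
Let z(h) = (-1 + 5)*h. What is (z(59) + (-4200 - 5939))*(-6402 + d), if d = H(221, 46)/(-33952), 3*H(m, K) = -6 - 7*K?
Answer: 269065246123/4244 ≈ 6.3399e+7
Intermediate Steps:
H(m, K) = -2 - 7*K/3 (H(m, K) = (-6 - 7*K)/3 = -2 - 7*K/3)
z(h) = 4*h
d = 41/12732 (d = (-2 - 7/3*46)/(-33952) = (-2 - 322/3)*(-1/33952) = -328/3*(-1/33952) = 41/12732 ≈ 0.0032202)
(z(59) + (-4200 - 5939))*(-6402 + d) = (4*59 + (-4200 - 5939))*(-6402 + 41/12732) = (236 - 10139)*(-81510223/12732) = -9903*(-81510223/12732) = 269065246123/4244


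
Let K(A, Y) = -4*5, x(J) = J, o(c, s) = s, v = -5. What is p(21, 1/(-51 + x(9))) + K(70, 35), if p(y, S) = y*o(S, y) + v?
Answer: 416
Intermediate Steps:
K(A, Y) = -20
p(y, S) = -5 + y² (p(y, S) = y*y - 5 = y² - 5 = -5 + y²)
p(21, 1/(-51 + x(9))) + K(70, 35) = (-5 + 21²) - 20 = (-5 + 441) - 20 = 436 - 20 = 416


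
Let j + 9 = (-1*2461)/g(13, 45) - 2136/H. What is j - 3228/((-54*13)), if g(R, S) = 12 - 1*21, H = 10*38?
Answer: 2927932/11115 ≈ 263.42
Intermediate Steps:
H = 380
g(R, S) = -9 (g(R, S) = 12 - 21 = -9)
j = 221294/855 (j = -9 + (-1*2461/(-9) - 2136/380) = -9 + (-2461*(-1/9) - 2136*1/380) = -9 + (2461/9 - 534/95) = -9 + 228989/855 = 221294/855 ≈ 258.82)
j - 3228/((-54*13)) = 221294/855 - 3228/((-54*13)) = 221294/855 - 3228/(-702) = 221294/855 - 3228*(-1)/702 = 221294/855 - 1*(-538/117) = 221294/855 + 538/117 = 2927932/11115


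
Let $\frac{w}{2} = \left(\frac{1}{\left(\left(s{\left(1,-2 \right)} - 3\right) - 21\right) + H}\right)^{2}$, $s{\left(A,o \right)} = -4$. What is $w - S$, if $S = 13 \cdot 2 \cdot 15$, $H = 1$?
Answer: $- \frac{284308}{729} \approx -390.0$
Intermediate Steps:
$S = 390$ ($S = 26 \cdot 15 = 390$)
$w = \frac{2}{729}$ ($w = 2 \left(\frac{1}{\left(\left(-4 - 3\right) - 21\right) + 1}\right)^{2} = 2 \left(\frac{1}{\left(-7 - 21\right) + 1}\right)^{2} = 2 \left(\frac{1}{-28 + 1}\right)^{2} = 2 \left(\frac{1}{-27}\right)^{2} = 2 \left(- \frac{1}{27}\right)^{2} = 2 \cdot \frac{1}{729} = \frac{2}{729} \approx 0.0027435$)
$w - S = \frac{2}{729} - 390 = - \frac{284308}{729}$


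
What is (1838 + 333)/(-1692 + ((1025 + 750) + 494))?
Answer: 2171/577 ≈ 3.7626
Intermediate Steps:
(1838 + 333)/(-1692 + ((1025 + 750) + 494)) = 2171/(-1692 + (1775 + 494)) = 2171/(-1692 + 2269) = 2171/577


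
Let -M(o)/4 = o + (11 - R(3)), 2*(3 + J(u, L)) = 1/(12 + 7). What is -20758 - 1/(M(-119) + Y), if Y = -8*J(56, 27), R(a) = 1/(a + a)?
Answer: -540081701/26018 ≈ -20758.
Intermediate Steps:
J(u, L) = -113/38 (J(u, L) = -3 + 1/(2*(12 + 7)) = -3 + (1/2)/19 = -3 + (1/2)*(1/19) = -3 + 1/38 = -113/38)
R(a) = 1/(2*a)
Y = 452/19 (Y = -8*(-113/38) = 452/19 ≈ 23.789)
M(o) = -130/3 - 4*o (M(o) = -4*(o + (11 - 1/(2*3))) = -4*(o + (11 - 1*1/6)) = -4*(o + (11 - 1/6)) = -4*(o + 65/6) = -4*(65/6 + o) = -130/3 - 4*o)
-20758 - 1/(M(-119) + Y) = -20758 - 1/((-130/3 - 4*(-119)) + 452/19) = -20758 - 1/((-130/3 + 476) + 452/19) = -20758 - 1/(1298/3 + 452/19) = -20758 - 1/26018/57 = -20758 - 1*57/26018 = -20758 - 57/26018 = -540081701/26018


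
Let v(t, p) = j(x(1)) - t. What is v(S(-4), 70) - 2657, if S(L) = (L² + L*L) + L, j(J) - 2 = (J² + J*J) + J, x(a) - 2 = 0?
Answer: -2673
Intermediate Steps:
x(a) = 2 (x(a) = 2 + 0 = 2)
j(J) = 2 + J + 2*J² (j(J) = 2 + ((J² + J*J) + J) = 2 + ((J² + J²) + J) = 2 + (2*J² + J) = 2 + (J + 2*J²) = 2 + J + 2*J²)
S(L) = L + 2*L² (S(L) = (L² + L²) + L = 2*L² + L = L + 2*L²)
v(t, p) = 12 - t (v(t, p) = (2 + 2 + 2*2²) - t = (2 + 2 + 2*4) - t = (2 + 2 + 8) - t = 12 - t)
v(S(-4), 70) - 2657 = (12 - (-4)*(1 + 2*(-4))) - 2657 = (12 - (-4)*(1 - 8)) - 2657 = (12 - (-4)*(-7)) - 2657 = (12 - 1*28) - 2657 = (12 - 28) - 2657 = -16 - 2657 = -2673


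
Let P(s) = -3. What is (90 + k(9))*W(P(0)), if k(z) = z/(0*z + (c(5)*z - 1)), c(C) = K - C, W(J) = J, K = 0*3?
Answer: -12393/46 ≈ -269.41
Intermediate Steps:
K = 0
c(C) = -C (c(C) = 0 - C = -C)
k(z) = z/(-1 - 5*z) (k(z) = z/(0*z + ((-1*5)*z - 1)) = z/(0 + (-5*z - 1)) = z/(0 + (-1 - 5*z)) = z/(-1 - 5*z))
(90 + k(9))*W(P(0)) = (90 - 1*9/(1 + 5*9))*(-3) = (90 - 1*9/(1 + 45))*(-3) = (90 - 1*9/46)*(-3) = (90 - 1*9*1/46)*(-3) = (90 - 9/46)*(-3) = (4131/46)*(-3) = -12393/46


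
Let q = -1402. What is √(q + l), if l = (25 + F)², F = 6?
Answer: 21*I ≈ 21.0*I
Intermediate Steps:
l = 961 (l = (25 + 6)² = 31² = 961)
√(q + l) = √(-1402 + 961) = √(-441) = 21*I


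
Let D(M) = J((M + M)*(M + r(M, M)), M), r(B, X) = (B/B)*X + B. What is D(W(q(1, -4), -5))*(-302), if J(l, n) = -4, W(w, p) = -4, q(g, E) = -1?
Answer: 1208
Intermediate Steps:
r(B, X) = B + X (r(B, X) = 1*X + B = X + B = B + X)
D(M) = -4
D(W(q(1, -4), -5))*(-302) = -4*(-302) = 1208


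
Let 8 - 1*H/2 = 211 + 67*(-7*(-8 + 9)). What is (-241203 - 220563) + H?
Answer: -461234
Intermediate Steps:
H = 532 (H = 16 - 2*(211 + 67*(-7*(-8 + 9))) = 16 - 2*(211 + 67*(-7*1)) = 16 - 2*(211 + 67*(-7)) = 16 - 2*(211 - 469) = 16 - 2*(-258) = 16 + 516 = 532)
(-241203 - 220563) + H = (-241203 - 220563) + 532 = -461766 + 532 = -461234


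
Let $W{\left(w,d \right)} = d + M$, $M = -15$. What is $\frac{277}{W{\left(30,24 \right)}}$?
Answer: $\frac{277}{9} \approx 30.778$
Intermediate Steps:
$W{\left(w,d \right)} = -15 + d$ ($W{\left(w,d \right)} = d - 15 = -15 + d$)
$\frac{277}{W{\left(30,24 \right)}} = \frac{277}{-15 + 24} = \frac{277}{9}$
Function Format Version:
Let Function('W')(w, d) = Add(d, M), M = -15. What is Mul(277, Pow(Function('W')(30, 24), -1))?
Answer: Rational(277, 9) ≈ 30.778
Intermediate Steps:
Function('W')(w, d) = Add(-15, d) (Function('W')(w, d) = Add(d, -15) = Add(-15, d))
Mul(277, Pow(Function('W')(30, 24), -1)) = Mul(277, Pow(Add(-15, 24), -1)) = Mul(277, Pow(9, -1)) = Mul(277, Rational(1, 9)) = Rational(277, 9)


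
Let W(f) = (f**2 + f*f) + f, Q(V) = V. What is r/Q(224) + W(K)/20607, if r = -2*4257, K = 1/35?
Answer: -15351699233/403897200 ≈ -38.009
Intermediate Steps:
K = 1/35 ≈ 0.028571
r = -8514
W(f) = f + 2*f**2 (W(f) = (f**2 + f**2) + f = 2*f**2 + f = f + 2*f**2)
r/Q(224) + W(K)/20607 = -8514/224 + ((1 + 2*(1/35))/35)/20607 = -8514*1/224 + ((1 + 2/35)/35)*(1/20607) = -4257/112 + ((1/35)*(37/35))*(1/20607) = -4257/112 + (37/1225)*(1/20607) = -4257/112 + 37/25243575 = -15351699233/403897200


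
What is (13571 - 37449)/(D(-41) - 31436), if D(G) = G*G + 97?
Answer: 11939/14829 ≈ 0.80511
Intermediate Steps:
D(G) = 97 + G**2 (D(G) = G**2 + 97 = 97 + G**2)
(13571 - 37449)/(D(-41) - 31436) = (13571 - 37449)/((97 + (-41)**2) - 31436) = -23878/((97 + 1681) - 31436) = -23878/(1778 - 31436) = -23878/(-29658) = -23878*(-1/29658) = 11939/14829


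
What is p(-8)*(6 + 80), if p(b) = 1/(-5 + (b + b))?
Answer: -86/21 ≈ -4.0952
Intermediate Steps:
p(b) = 1/(-5 + 2*b)
p(-8)*(6 + 80) = (6 + 80)/(-5 + 2*(-8)) = 86/(-5 - 16) = 86/(-21) = -1/21*86 = -86/21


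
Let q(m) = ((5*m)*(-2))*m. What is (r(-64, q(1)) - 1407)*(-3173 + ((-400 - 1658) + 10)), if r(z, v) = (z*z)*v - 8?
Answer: 221239875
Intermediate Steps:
q(m) = -10*m² (q(m) = (-10*m)*m = -10*m²)
r(z, v) = -8 + v*z² (r(z, v) = z²*v - 8 = v*z² - 8 = -8 + v*z²)
(r(-64, q(1)) - 1407)*(-3173 + ((-400 - 1658) + 10)) = ((-8 - 10*1²*(-64)²) - 1407)*(-3173 + ((-400 - 1658) + 10)) = ((-8 - 10*1*4096) - 1407)*(-3173 + (-2058 + 10)) = ((-8 - 10*4096) - 1407)*(-3173 - 2048) = ((-8 - 40960) - 1407)*(-5221) = (-40968 - 1407)*(-5221) = -42375*(-5221) = 221239875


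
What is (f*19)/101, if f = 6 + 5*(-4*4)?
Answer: -1406/101 ≈ -13.921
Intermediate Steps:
f = -74 (f = 6 + 5*(-16) = 6 - 80 = -74)
(f*19)/101 = -74*19/101 = -1406*1/101 = -1406/101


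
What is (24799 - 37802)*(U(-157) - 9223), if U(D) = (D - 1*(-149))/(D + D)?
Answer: 18828435021/157 ≈ 1.1993e+8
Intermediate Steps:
U(D) = (149 + D)/(2*D) (U(D) = (D + 149)/((2*D)) = (149 + D)*(1/(2*D)) = (149 + D)/(2*D))
(24799 - 37802)*(U(-157) - 9223) = (24799 - 37802)*((½)*(149 - 157)/(-157) - 9223) = -13003*((½)*(-1/157)*(-8) - 9223) = -13003*(4/157 - 9223) = -13003*(-1448007/157) = 18828435021/157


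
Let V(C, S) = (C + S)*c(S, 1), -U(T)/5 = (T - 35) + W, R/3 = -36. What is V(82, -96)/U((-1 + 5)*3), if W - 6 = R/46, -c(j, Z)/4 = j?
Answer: -123648/2225 ≈ -55.572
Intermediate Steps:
R = -108 (R = 3*(-36) = -108)
c(j, Z) = -4*j
W = 84/23 (W = 6 - 108/46 = 6 - 108*1/46 = 6 - 54/23 = 84/23 ≈ 3.6522)
U(T) = 3605/23 - 5*T (U(T) = -5*((T - 35) + 84/23) = -5*((-35 + T) + 84/23) = -5*(-721/23 + T) = 3605/23 - 5*T)
V(C, S) = -4*S*(C + S) (V(C, S) = (C + S)*(-4*S) = -4*S*(C + S))
V(82, -96)/U((-1 + 5)*3) = (-4*(-96)*(82 - 96))/(3605/23 - 5*(-1 + 5)*3) = (-4*(-96)*(-14))/(3605/23 - 20*3) = -5376/(3605/23 - 5*12) = -5376/(3605/23 - 60) = -5376/2225/23 = -5376*23/2225 = -123648/2225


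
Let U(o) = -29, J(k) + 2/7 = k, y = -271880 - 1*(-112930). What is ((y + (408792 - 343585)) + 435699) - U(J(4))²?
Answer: 341115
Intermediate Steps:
y = -158950 (y = -271880 + 112930 = -158950)
J(k) = -2/7 + k
((y + (408792 - 343585)) + 435699) - U(J(4))² = ((-158950 + (408792 - 343585)) + 435699) - 1*(-29)² = ((-158950 + 65207) + 435699) - 1*841 = (-93743 + 435699) - 841 = 341956 - 841 = 341115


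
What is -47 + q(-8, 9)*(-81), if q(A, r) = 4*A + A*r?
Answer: 8377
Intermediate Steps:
-47 + q(-8, 9)*(-81) = -47 - 8*(4 + 9)*(-81) = -47 - 8*13*(-81) = -47 - 104*(-81) = -47 + 8424 = 8377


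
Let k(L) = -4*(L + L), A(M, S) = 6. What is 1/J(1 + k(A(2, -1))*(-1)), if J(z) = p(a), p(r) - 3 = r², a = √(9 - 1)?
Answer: 1/11 ≈ 0.090909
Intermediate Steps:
k(L) = -8*L
a = 2*√2 (a = √8 = 2*√2 ≈ 2.8284)
p(r) = 3 + r²
J(z) = 11 (J(z) = 3 + (2*√2)² = 3 + 8 = 11)
1/J(1 + k(A(2, -1))*(-1)) = 1/11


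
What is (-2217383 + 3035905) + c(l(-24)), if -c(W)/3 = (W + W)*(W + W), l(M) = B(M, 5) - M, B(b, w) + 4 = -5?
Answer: 815822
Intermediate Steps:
B(b, w) = -9 (B(b, w) = -4 - 5 = -9)
l(M) = -9 - M
c(W) = -12*W² (c(W) = -3*(W + W)*(W + W) = -3*2*W*2*W = -12*W²)
(-2217383 + 3035905) + c(l(-24)) = (-2217383 + 3035905) - 12*(-9 - 1*(-24))² = 818522 - 12*(-9 + 24)² = 818522 - 12*15² = 818522 - 12*225 = 818522 - 2700 = 815822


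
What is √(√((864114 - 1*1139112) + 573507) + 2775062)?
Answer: √(2775062 + √298509) ≈ 1666.0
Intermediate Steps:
√(√((864114 - 1*1139112) + 573507) + 2775062) = √(√((864114 - 1139112) + 573507) + 2775062) = √(√(-274998 + 573507) + 2775062) = √(√298509 + 2775062) = √(2775062 + √298509)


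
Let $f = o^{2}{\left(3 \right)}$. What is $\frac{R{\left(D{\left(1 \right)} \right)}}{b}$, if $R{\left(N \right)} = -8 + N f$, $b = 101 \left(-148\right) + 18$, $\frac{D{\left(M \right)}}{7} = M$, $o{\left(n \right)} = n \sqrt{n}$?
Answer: $- \frac{181}{14930} \approx -0.012123$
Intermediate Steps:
$o{\left(n \right)} = n^{\frac{3}{2}}$
$f = 27$ ($f = \left(3^{\frac{3}{2}}\right)^{2} = \left(3 \sqrt{3}\right)^{2} = 27$)
$D{\left(M \right)} = 7 M$
$b = -14930$ ($b = -14948 + 18 = -14930$)
$R{\left(N \right)} = -8 + 27 N$ ($R{\left(N \right)} = -8 + N 27 = -8 + 27 N$)
$\frac{R{\left(D{\left(1 \right)} \right)}}{b} = \frac{-8 + 27 \cdot 7 \cdot 1}{-14930} = \left(-8 + 27 \cdot 7\right) \left(- \frac{1}{14930}\right) = \left(-8 + 189\right) \left(- \frac{1}{14930}\right) = 181 \left(- \frac{1}{14930}\right) = - \frac{181}{14930}$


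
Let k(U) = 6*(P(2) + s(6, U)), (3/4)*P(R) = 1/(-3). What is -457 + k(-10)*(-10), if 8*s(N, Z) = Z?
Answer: -1066/3 ≈ -355.33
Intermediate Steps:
s(N, Z) = Z/8
P(R) = -4/9 (P(R) = (4/3)/(-3) = (4/3)*(-⅓) = -4/9)
k(U) = -8/3 + 3*U/4 (k(U) = 6*(-4/9 + U/8) = -8/3 + 3*U/4)
-457 + k(-10)*(-10) = -457 + (-8/3 + (¾)*(-10))*(-10) = -457 + (-8/3 - 15/2)*(-10) = -457 - 61/6*(-10) = -457 + 305/3 = -1066/3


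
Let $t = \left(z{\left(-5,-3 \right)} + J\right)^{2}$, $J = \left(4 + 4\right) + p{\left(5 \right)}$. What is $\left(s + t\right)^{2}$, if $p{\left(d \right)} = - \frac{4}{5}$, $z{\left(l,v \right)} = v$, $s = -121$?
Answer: $\frac{6677056}{625} \approx 10683.0$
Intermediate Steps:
$p{\left(d \right)} = - \frac{4}{5}$ ($p{\left(d \right)} = \left(-4\right) \frac{1}{5} = - \frac{4}{5}$)
$J = \frac{36}{5}$ ($J = \left(4 + 4\right) - \frac{4}{5} = 8 - \frac{4}{5} = \frac{36}{5} \approx 7.2$)
$t = \frac{441}{25}$ ($t = \left(-3 + \frac{36}{5}\right)^{2} = \left(\frac{21}{5}\right)^{2} = \frac{441}{25} \approx 17.64$)
$\left(s + t\right)^{2} = \left(-121 + \frac{441}{25}\right)^{2} = \left(- \frac{2584}{25}\right)^{2} = \frac{6677056}{625}$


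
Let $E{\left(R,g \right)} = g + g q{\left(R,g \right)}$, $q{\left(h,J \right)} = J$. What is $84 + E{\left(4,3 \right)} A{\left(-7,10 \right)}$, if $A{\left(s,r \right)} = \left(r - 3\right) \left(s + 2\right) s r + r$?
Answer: $29604$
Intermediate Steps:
$E{\left(R,g \right)} = g + g^{2}$ ($E{\left(R,g \right)} = g + g g = g + g^{2}$)
$A{\left(s,r \right)} = r + r s \left(-3 + r\right) \left(2 + s\right)$ ($A{\left(s,r \right)} = \left(-3 + r\right) \left(2 + s\right) s r + r = s \left(-3 + r\right) \left(2 + s\right) r + r = r s \left(-3 + r\right) \left(2 + s\right) + r = r + r s \left(-3 + r\right) \left(2 + s\right)$)
$84 + E{\left(4,3 \right)} A{\left(-7,10 \right)} = 84 + 3 \left(1 + 3\right) 10 \left(1 - -42 - 3 \left(-7\right)^{2} + 10 \left(-7\right)^{2} + 2 \cdot 10 \left(-7\right)\right) = 84 + 3 \cdot 4 \cdot 10 \left(1 + 42 - 147 + 10 \cdot 49 - 140\right) = 84 + 12 \cdot 10 \left(1 + 42 - 147 + 490 - 140\right) = 84 + 12 \cdot 10 \cdot 246 = 84 + 12 \cdot 2460 = 84 + 29520 = 29604$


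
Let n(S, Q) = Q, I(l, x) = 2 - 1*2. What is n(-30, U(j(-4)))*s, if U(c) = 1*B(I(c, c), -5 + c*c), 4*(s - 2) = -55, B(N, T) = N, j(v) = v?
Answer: 0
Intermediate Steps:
I(l, x) = 0 (I(l, x) = 2 - 2 = 0)
s = -47/4 (s = 2 + (1/4)*(-55) = 2 - 55/4 = -47/4 ≈ -11.750)
U(c) = 0 (U(c) = 1*0 = 0)
n(-30, U(j(-4)))*s = 0*(-47/4) = 0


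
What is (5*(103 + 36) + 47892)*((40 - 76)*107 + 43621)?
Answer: 1932256403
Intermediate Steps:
(5*(103 + 36) + 47892)*((40 - 76)*107 + 43621) = (5*139 + 47892)*(-36*107 + 43621) = (695 + 47892)*(-3852 + 43621) = 48587*39769 = 1932256403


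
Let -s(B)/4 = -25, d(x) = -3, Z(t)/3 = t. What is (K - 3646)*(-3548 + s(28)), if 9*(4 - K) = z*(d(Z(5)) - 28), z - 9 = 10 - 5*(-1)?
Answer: 36817744/3 ≈ 1.2273e+7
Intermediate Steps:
Z(t) = 3*t
s(B) = 100 (s(B) = -4*(-25) = 100)
z = 24 (z = 9 + (10 - 5*(-1)) = 9 + (10 - 1*(-5)) = 9 + (10 + 5) = 9 + 15 = 24)
K = 260/3 (K = 4 - 8*(-3 - 28)/3 = 4 - 8*(-31)/3 = 4 - 1/9*(-744) = 4 + 248/3 = 260/3 ≈ 86.667)
(K - 3646)*(-3548 + s(28)) = (260/3 - 3646)*(-3548 + 100) = -10678/3*(-3448) = 36817744/3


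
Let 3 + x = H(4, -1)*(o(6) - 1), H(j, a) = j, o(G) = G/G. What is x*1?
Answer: -3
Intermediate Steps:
o(G) = 1
x = -3 (x = -3 + 4*(1 - 1) = -3 + 4*0 = -3 + 0 = -3)
x*1 = -3*1 = -3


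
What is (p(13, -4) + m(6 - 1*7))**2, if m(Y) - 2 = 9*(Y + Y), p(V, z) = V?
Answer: 9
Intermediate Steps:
m(Y) = 2 + 18*Y (m(Y) = 2 + 9*(Y + Y) = 2 + 9*(2*Y) = 2 + 18*Y)
(p(13, -4) + m(6 - 1*7))**2 = (13 + (2 + 18*(6 - 1*7)))**2 = (13 + (2 + 18*(6 - 7)))**2 = (13 + (2 + 18*(-1)))**2 = (13 + (2 - 18))**2 = (13 - 16)**2 = (-3)**2 = 9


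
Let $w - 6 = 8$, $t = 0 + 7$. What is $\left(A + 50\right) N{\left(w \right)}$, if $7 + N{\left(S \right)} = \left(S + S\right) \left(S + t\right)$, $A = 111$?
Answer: $93541$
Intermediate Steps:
$t = 7$
$w = 14$ ($w = 6 + 8 = 14$)
$N{\left(S \right)} = -7 + 2 S \left(7 + S\right)$ ($N{\left(S \right)} = -7 + \left(S + S\right) \left(S + 7\right) = -7 + 2 S \left(7 + S\right)$)
$\left(A + 50\right) N{\left(w \right)} = \left(111 + 50\right) \left(-7 + 2 \cdot 14^{2} + 14 \cdot 14\right) = 161 \left(-7 + 2 \cdot 196 + 196\right) = 161 \left(-7 + 392 + 196\right) = 161 \cdot 581 = 93541$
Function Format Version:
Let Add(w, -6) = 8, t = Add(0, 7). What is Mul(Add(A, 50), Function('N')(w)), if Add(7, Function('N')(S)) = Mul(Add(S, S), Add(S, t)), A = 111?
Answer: 93541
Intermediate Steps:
t = 7
w = 14 (w = Add(6, 8) = 14)
Function('N')(S) = Add(-7, Mul(2, S, Add(7, S))) (Function('N')(S) = Add(-7, Mul(Add(S, S), Add(S, 7))) = Add(-7, Mul(Mul(2, S), Add(7, S))) = Add(-7, Mul(2, S, Add(7, S))))
Mul(Add(A, 50), Function('N')(w)) = Mul(Add(111, 50), Add(-7, Mul(2, Pow(14, 2)), Mul(14, 14))) = Mul(161, Add(-7, Mul(2, 196), 196)) = Mul(161, Add(-7, 392, 196)) = Mul(161, 581) = 93541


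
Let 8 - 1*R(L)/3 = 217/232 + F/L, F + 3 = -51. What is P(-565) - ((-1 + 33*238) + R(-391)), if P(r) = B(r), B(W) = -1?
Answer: -714337011/90712 ≈ -7874.8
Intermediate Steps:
F = -54 (F = -3 - 51 = -54)
P(r) = -1
R(L) = 4917/232 + 162/L (R(L) = 24 - 3*(217/232 - 54/L) = 24 + (-651/232 + 162/L) = 4917/232 + 162/L)
P(-565) - ((-1 + 33*238) + R(-391)) = -1 - ((-1 + 33*238) + (4917/232 + 162/(-391))) = -1 - ((-1 + 7854) + (4917/232 + 162*(-1/391))) = -1 - (7853 + (4917/232 - 162/391)) = -1 - (7853 + 1884963/90712) = -1 - 1*714246299/90712 = -1 - 714246299/90712 = -714337011/90712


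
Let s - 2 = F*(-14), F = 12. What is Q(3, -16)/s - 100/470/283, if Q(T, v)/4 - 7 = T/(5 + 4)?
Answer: -587734/3311949 ≈ -0.17746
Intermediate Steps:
s = -166 (s = 2 + 12*(-14) = 2 - 168 = -166)
Q(T, v) = 28 + 4*T/9 (Q(T, v) = 28 + 4*(T/(5 + 4)) = 28 + 4*(T/9) = 28 + 4*T/9)
Q(3, -16)/s - 100/470/283 = (28 + (4/9)*3)/(-166) - 100/470/283 = (28 + 4/3)*(-1/166) - 100*1/470*(1/283) = (88/3)*(-1/166) - 10/47*1/283 = -44/249 - 10/13301 = -587734/3311949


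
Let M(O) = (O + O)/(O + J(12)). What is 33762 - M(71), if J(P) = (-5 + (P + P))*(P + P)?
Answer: 17792432/527 ≈ 33762.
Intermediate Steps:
J(P) = 2*P*(-5 + 2*P) (J(P) = (-5 + 2*P)*(2*P) = 2*P*(-5 + 2*P))
M(O) = 2*O/(456 + O) (M(O) = (O + O)/(O + 2*12*(-5 + 2*12)) = (2*O)/(O + 2*12*(-5 + 24)) = (2*O)/(O + 2*12*19) = (2*O)/(O + 456) = (2*O)/(456 + O) = 2*O/(456 + O))
33762 - M(71) = 33762 - 2*71/(456 + 71) = 33762 - 2*71/527 = 33762 - 1*142/527 = 33762 - 142/527 = 17792432/527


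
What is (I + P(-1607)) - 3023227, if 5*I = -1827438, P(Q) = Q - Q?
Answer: -16943573/5 ≈ -3.3887e+6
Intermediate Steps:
P(Q) = 0
I = -1827438/5 (I = (⅕)*(-1827438) = -1827438/5 ≈ -3.6549e+5)
(I + P(-1607)) - 3023227 = (-1827438/5 + 0) - 3023227 = -1827438/5 - 3023227 = -16943573/5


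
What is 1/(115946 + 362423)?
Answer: 1/478369 ≈ 2.0904e-6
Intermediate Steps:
1/(115946 + 362423) = 1/478369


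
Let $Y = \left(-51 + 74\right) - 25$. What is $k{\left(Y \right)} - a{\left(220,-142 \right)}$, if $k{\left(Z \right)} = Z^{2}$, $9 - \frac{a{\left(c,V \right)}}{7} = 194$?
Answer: $1299$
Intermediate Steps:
$a{\left(c,V \right)} = -1295$ ($a{\left(c,V \right)} = 63 - 1358 = -1295$)
$Y = -2$ ($Y = 23 - 25 = -2$)
$k{\left(Y \right)} - a{\left(220,-142 \right)} = \left(-2\right)^{2} - -1295 = 4 + 1295 = 1299$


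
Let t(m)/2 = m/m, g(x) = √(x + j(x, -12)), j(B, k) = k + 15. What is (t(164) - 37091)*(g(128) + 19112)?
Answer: -708844968 - 37089*√131 ≈ -7.0927e+8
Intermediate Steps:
j(B, k) = 15 + k
g(x) = √(3 + x) (g(x) = √(x + (15 - 12)) = √(x + 3) = √(3 + x))
t(m) = 2 (t(m) = 2*(m/m) = 2*1 = 2)
(t(164) - 37091)*(g(128) + 19112) = (2 - 37091)*(√(3 + 128) + 19112) = -37089*(√131 + 19112) = -37089*(19112 + √131) = -708844968 - 37089*√131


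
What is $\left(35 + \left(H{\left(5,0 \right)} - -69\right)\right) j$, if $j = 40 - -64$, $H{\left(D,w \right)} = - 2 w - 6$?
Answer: $10192$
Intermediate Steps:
$H{\left(D,w \right)} = -6 - 2 w$
$j = 104$ ($j = 40 + 64 = 104$)
$\left(35 + \left(H{\left(5,0 \right)} - -69\right)\right) j = \left(35 - -63\right) 104 = \left(35 + \left(\left(-6 + 0\right) + 69\right)\right) 104 = \left(35 + \left(-6 + 69\right)\right) 104 = \left(35 + 63\right) 104 = 98 \cdot 104 = 10192$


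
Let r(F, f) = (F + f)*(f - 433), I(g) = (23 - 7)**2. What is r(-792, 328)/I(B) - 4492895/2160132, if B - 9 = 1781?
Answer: 1626428905/8640528 ≈ 188.23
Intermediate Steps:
B = 1790 (B = 9 + 1781 = 1790)
I(g) = 256 (I(g) = 16**2 = 256)
r(F, f) = (-433 + f)*(F + f) (r(F, f) = (F + f)*(-433 + f) = (-433 + f)*(F + f))
r(-792, 328)/I(B) - 4492895/2160132 = (328**2 - 433*(-792) - 433*328 - 792*328)/256 - 4492895/2160132 = (107584 + 342936 - 142024 - 259776)*(1/256) - 4492895*1/2160132 = 48720*(1/256) - 4492895/2160132 = 3045/16 - 4492895/2160132 = 1626428905/8640528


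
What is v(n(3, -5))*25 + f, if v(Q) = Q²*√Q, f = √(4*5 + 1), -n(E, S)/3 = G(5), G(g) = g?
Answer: √21 + 5625*I*√15 ≈ 4.5826 + 21786.0*I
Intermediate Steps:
n(E, S) = -15 (n(E, S) = -3*5 = -15)
f = √21 (f = √(20 + 1) = √21 ≈ 4.5826)
v(Q) = Q^(5/2)
v(n(3, -5))*25 + f = (-15)^(5/2)*25 + √21 = (225*I*√15)*25 + √21 = 5625*I*√15 + √21 = √21 + 5625*I*√15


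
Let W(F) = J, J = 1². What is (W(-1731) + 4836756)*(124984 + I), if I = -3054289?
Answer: -14168336463885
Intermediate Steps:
J = 1
W(F) = 1
(W(-1731) + 4836756)*(124984 + I) = (1 + 4836756)*(124984 - 3054289) = 4836757*(-2929305) = -14168336463885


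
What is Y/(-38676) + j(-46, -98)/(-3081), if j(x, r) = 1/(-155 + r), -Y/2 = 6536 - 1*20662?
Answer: -55611610/76130483 ≈ -0.73048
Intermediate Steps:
Y = 28252 (Y = -2*(6536 - 1*20662) = -2*(6536 - 20662) = -2*(-14126) = 28252)
Y/(-38676) + j(-46, -98)/(-3081) = 28252/(-38676) + 1/(-155 - 98*(-3081)) = 28252*(-1/38676) - 1/3081/(-253) = -7063/9669 - 1/253*(-1/3081) = -7063/9669 + 1/779493 = -55611610/76130483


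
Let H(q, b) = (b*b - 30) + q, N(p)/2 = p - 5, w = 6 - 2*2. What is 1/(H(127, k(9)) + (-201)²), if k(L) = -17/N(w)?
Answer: 36/1458217 ≈ 2.4688e-5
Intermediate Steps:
w = 2 (w = 6 - 4 = 2)
N(p) = -10 + 2*p (N(p) = 2*(p - 5) = 2*(-5 + p) = -10 + 2*p)
k(L) = 17/6 (k(L) = -17/(-10 + 2*2) = -17/(-10 + 4) = -17/(-6) = -17*(-⅙) = 17/6)
H(q, b) = -30 + q + b² (H(q, b) = (b² - 30) + q = (-30 + b²) + q = -30 + q + b²)
1/(H(127, k(9)) + (-201)²) = 1/((-30 + 127 + (17/6)²) + (-201)²) = 1/((-30 + 127 + 289/36) + 40401) = 1/(3781/36 + 40401) = 1/(1458217/36) = 36/1458217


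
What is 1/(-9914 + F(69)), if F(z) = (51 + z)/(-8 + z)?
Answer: -61/604634 ≈ -0.00010089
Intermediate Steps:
F(z) = (51 + z)/(-8 + z)
1/(-9914 + F(69)) = 1/(-9914 + (51 + 69)/(-8 + 69)) = 1/(-9914 + 120/61) = 1/(-604634/61) = -61/604634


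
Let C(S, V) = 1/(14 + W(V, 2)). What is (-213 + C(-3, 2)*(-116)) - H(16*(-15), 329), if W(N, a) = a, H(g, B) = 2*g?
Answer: 1039/4 ≈ 259.75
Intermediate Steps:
C(S, V) = 1/16 (C(S, V) = 1/(14 + 2) = 1/16)
(-213 + C(-3, 2)*(-116)) - H(16*(-15), 329) = (-213 + (1/16)*(-116)) - 2*16*(-15) = (-213 - 29/4) - 2*(-240) = -881/4 - 1*(-480) = -881/4 + 480 = 1039/4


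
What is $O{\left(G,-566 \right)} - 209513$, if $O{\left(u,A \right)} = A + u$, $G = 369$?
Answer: $-209710$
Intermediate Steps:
$O{\left(G,-566 \right)} - 209513 = \left(-566 + 369\right) - 209513 = -197 - 209513 = -209710$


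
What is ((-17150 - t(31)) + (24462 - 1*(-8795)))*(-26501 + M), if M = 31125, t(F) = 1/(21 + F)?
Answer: 968222828/13 ≈ 7.4479e+7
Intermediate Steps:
((-17150 - t(31)) + (24462 - 1*(-8795)))*(-26501 + M) = ((-17150 - 1/(21 + 31)) + (24462 - 1*(-8795)))*(-26501 + 31125) = ((-17150 - 1/52) + (24462 + 8795))*4624 = ((-17150 - 1*1/52) + 33257)*4624 = ((-17150 - 1/52) + 33257)*4624 = (-891801/52 + 33257)*4624 = (837563/52)*4624 = 968222828/13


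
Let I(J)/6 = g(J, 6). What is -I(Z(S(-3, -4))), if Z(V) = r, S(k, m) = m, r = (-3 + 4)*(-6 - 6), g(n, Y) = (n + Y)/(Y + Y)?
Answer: 3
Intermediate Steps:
g(n, Y) = (Y + n)/(2*Y) (g(n, Y) = (Y + n)/((2*Y)) = (Y + n)*(1/(2*Y)) = (Y + n)/(2*Y))
r = -12 (r = 1*(-12) = -12)
Z(V) = -12
I(J) = 3 + J/2 (I(J) = 6*((½)*(6 + J)/6) = 6*((½)*(⅙)*(6 + J)) = 6*(½ + J/12) = 3 + J/2)
-I(Z(S(-3, -4))) = -(3 + (½)*(-12)) = -(3 - 6) = -1*(-3) = 3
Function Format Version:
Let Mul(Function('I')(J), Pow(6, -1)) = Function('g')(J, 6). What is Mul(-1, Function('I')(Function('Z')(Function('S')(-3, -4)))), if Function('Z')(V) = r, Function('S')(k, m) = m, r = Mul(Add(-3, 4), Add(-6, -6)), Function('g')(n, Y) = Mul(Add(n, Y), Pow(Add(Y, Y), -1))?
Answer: 3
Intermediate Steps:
Function('g')(n, Y) = Mul(Rational(1, 2), Pow(Y, -1), Add(Y, n)) (Function('g')(n, Y) = Mul(Add(Y, n), Pow(Mul(2, Y), -1)) = Mul(Add(Y, n), Mul(Rational(1, 2), Pow(Y, -1))) = Mul(Rational(1, 2), Pow(Y, -1), Add(Y, n)))
r = -12 (r = Mul(1, -12) = -12)
Function('Z')(V) = -12
Function('I')(J) = Add(3, Mul(Rational(1, 2), J)) (Function('I')(J) = Mul(6, Mul(Rational(1, 2), Pow(6, -1), Add(6, J))) = Mul(6, Mul(Rational(1, 2), Rational(1, 6), Add(6, J))) = Mul(6, Add(Rational(1, 2), Mul(Rational(1, 12), J))) = Add(3, Mul(Rational(1, 2), J)))
Mul(-1, Function('I')(Function('Z')(Function('S')(-3, -4)))) = Mul(-1, Add(3, Mul(Rational(1, 2), -12))) = Mul(-1, Add(3, -6)) = Mul(-1, -3) = 3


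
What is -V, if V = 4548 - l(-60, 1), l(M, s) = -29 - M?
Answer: -4517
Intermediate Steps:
V = 4517 (V = 4548 - (-29 - 1*(-60)) = 4548 - (-29 + 60) = 4548 - 1*31 = 4548 - 31 = 4517)
-V = -1*4517 = -4517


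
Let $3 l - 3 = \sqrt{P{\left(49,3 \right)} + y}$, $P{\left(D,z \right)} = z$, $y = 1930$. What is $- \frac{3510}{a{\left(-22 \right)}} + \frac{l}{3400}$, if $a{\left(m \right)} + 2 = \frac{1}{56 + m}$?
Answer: $\frac{405756067}{227800} + \frac{\sqrt{1933}}{10200} \approx 1781.2$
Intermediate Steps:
$a{\left(m \right)} = -2 + \frac{1}{56 + m}$
$l = 1 + \frac{\sqrt{1933}}{3}$ ($l = 1 + \frac{\sqrt{3 + 1930}}{3} = 1 + \frac{\sqrt{1933}}{3} \approx 15.655$)
$- \frac{3510}{a{\left(-22 \right)}} + \frac{l}{3400} = - \frac{3510}{\frac{1}{56 - 22} \left(-111 - -44\right)} + \frac{1 + \frac{\sqrt{1933}}{3}}{3400} = - \frac{3510}{\frac{1}{34} \left(-111 + 44\right)} + \left(1 + \frac{\sqrt{1933}}{3}\right) \frac{1}{3400} = - \frac{3510}{\frac{1}{34} \left(-67\right)} + \left(\frac{1}{3400} + \frac{\sqrt{1933}}{10200}\right) = - \frac{3510}{- \frac{67}{34}} + \left(\frac{1}{3400} + \frac{\sqrt{1933}}{10200}\right) = \left(-3510\right) \left(- \frac{34}{67}\right) + \left(\frac{1}{3400} + \frac{\sqrt{1933}}{10200}\right) = \frac{119340}{67} + \left(\frac{1}{3400} + \frac{\sqrt{1933}}{10200}\right) = \frac{405756067}{227800} + \frac{\sqrt{1933}}{10200}$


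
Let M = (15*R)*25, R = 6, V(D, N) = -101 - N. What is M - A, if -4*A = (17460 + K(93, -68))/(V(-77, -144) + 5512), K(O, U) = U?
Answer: 12503098/5555 ≈ 2250.8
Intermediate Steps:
A = -4348/5555 (A = -(17460 - 68)/(4*((-101 - 1*(-144)) + 5512)) = -4348/((-101 + 144) + 5512) = -4348/(43 + 5512) = -4348/5555 ≈ -0.78272)
M = 2250 (M = (15*6)*25 = 90*25 = 2250)
M - A = 2250 - 1*(-4348/5555) = 2250 + 4348/5555 = 12503098/5555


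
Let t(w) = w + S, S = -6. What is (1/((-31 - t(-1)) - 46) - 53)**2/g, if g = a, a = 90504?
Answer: 1530169/49274400 ≈ 0.031054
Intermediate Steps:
t(w) = -6 + w (t(w) = w - 6 = -6 + w)
g = 90504
(1/((-31 - t(-1)) - 46) - 53)**2/g = (1/((-31 - (-6 - 1)) - 46) - 53)**2/90504 = (1/((-31 - 1*(-7)) - 46) - 53)**2*(1/90504) = (1/((-31 + 7) - 46) - 53)**2*(1/90504) = (1/(-24 - 46) - 53)**2*(1/90504) = (1/(-70) - 53)**2*(1/90504) = (-1/70 - 53)**2*(1/90504) = (-3711/70)**2*(1/90504) = (13771521/4900)*(1/90504) = 1530169/49274400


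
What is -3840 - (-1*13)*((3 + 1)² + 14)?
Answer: -3450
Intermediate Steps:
-3840 - (-1*13)*((3 + 1)² + 14) = -3840 - (-13)*(4² + 14) = -3840 - (-13)*(16 + 14) = -3840 - (-13)*30 = -3840 - 1*(-390) = -3840 + 390 = -3450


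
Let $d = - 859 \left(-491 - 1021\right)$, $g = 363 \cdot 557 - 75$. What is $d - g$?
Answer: $1096692$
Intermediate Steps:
$g = 202116$ ($g = 202191 - 75 = 202116$)
$d = 1298808$ ($d = \left(-859\right) \left(-1512\right) = 1298808$)
$d - g = 1298808 - 202116 = 1096692$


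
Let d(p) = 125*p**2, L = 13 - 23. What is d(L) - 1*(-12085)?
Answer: 24585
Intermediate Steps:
L = -10
d(L) - 1*(-12085) = 125*(-10)**2 - 1*(-12085) = 125*100 + 12085 = 12500 + 12085 = 24585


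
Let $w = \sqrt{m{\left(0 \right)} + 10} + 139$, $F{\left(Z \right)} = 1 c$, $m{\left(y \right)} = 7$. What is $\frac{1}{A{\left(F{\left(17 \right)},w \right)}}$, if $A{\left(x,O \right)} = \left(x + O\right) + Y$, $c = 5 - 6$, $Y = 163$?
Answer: $\frac{301}{90584} - \frac{\sqrt{17}}{90584} \approx 0.0032774$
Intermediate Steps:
$c = -1$ ($c = 5 - 6 = -1$)
$F{\left(Z \right)} = -1$ ($F{\left(Z \right)} = 1 \left(-1\right) = -1$)
$w = 139 + \sqrt{17}$ ($w = \sqrt{7 + 10} + 139 = \sqrt{17} + 139 = 139 + \sqrt{17} \approx 143.12$)
$A{\left(x,O \right)} = 163 + O + x$ ($A{\left(x,O \right)} = \left(x + O\right) + 163 = \left(O + x\right) + 163 = 163 + O + x$)
$\frac{1}{A{\left(F{\left(17 \right)},w \right)}} = \frac{1}{163 + \left(139 + \sqrt{17}\right) - 1} = \frac{1}{301 + \sqrt{17}}$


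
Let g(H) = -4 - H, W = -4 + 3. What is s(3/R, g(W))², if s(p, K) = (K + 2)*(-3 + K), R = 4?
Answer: 36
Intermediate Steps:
W = -1
s(p, K) = (-3 + K)*(2 + K) (s(p, K) = (2 + K)*(-3 + K) = (-3 + K)*(2 + K))
s(3/R, g(W))² = (-6 + (-4 - 1*(-1))² - (-4 - 1*(-1)))² = (-6 + (-4 + 1)² - (-4 + 1))² = (-6 + (-3)² - 1*(-3))² = (-6 + 9 + 3)² = 6² = 36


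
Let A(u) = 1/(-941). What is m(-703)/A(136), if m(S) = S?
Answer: 661523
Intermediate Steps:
A(u) = -1/941
m(-703)/A(136) = -703/(-1/941) = -703*(-941) = 661523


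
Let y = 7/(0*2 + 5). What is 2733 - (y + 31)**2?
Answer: 42081/25 ≈ 1683.2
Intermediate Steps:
y = 7/5 (y = 7/(0 + 5) = 7/5 ≈ 1.4000)
2733 - (y + 31)**2 = 2733 - (7/5 + 31)**2 = 2733 - (162/5)**2 = 2733 - 1*26244/25 = 2733 - 26244/25 = 42081/25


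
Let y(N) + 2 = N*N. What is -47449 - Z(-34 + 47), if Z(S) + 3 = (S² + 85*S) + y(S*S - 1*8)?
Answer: -74639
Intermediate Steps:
y(N) = -2 + N² (y(N) = -2 + N*N = -2 + N²)
Z(S) = -5 + S² + (-8 + S²)² + 85*S (Z(S) = -3 + ((S² + 85*S) + (-2 + (S*S - 1*8)²)) = -3 + ((S² + 85*S) + (-2 + (S² - 8)²)) = -3 + ((S² + 85*S) + (-2 + (-8 + S²)²)) = -3 + (-2 + S² + (-8 + S²)² + 85*S) = -5 + S² + (-8 + S²)² + 85*S)
-47449 - Z(-34 + 47) = -47449 - (59 + (-34 + 47)⁴ - 15*(-34 + 47)² + 85*(-34 + 47)) = -47449 - (59 + 13⁴ - 15*13² + 85*13) = -47449 - (59 + 28561 - 15*169 + 1105) = -47449 - (59 + 28561 - 2535 + 1105) = -47449 - 1*27190 = -47449 - 27190 = -74639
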